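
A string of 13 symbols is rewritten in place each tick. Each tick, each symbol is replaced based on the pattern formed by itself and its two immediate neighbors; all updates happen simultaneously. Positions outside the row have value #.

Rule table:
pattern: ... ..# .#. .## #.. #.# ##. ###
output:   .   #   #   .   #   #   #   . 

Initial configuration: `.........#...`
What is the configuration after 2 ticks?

##.....#..##.

#.......###.#
##.....#..##.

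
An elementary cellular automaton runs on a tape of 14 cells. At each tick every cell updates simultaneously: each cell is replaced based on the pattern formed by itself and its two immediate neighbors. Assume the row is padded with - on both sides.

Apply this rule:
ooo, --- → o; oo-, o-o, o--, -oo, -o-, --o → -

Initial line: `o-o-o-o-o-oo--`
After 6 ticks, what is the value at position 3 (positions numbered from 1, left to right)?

-

-------------o
oooooooooooo--
-oooooooooo--o
--oooooooo----
o--oooooo--ooo
----oooo----o-
position 3 holds -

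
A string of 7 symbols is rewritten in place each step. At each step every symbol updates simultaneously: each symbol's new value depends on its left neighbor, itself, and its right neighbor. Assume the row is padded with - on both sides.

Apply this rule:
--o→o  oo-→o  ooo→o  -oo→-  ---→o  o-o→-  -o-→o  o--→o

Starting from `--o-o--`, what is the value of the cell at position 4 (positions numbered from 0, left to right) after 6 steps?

step 1: ooo-ooo
step 2: -oo--oo
step 3: o-ooo-o
step 4: o--oo-o
step 5: ooo-o-o
step 6: -oo-o-o
position 4 holds o

o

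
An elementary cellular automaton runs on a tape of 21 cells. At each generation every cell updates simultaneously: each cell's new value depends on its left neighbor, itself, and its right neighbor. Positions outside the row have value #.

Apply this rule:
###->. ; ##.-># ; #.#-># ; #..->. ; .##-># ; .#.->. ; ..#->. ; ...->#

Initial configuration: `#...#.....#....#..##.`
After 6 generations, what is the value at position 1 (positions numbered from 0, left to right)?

#.#...###...##....###
##..#.#.#.#.##.##.#..
.#...#.#.#.#######...
#..#..#.#.##.....#.#.
#......#.###.###..#.#
#.####..##.###.#...##
position 1 holds .

.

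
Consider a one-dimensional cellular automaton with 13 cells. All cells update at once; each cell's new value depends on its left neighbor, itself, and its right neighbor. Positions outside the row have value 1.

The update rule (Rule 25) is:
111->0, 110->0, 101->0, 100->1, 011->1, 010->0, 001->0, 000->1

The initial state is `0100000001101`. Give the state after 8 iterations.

1111010001101

0011111101001
1010000000101
0001111110001
1101000001101
0000111101001
1110100000101
0000011110001
1111010001101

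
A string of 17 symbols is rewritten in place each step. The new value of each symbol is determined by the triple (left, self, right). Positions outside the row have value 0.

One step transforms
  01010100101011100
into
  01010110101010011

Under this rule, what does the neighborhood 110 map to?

0

At position 14 the neighborhood is 110; the next row has 0 there.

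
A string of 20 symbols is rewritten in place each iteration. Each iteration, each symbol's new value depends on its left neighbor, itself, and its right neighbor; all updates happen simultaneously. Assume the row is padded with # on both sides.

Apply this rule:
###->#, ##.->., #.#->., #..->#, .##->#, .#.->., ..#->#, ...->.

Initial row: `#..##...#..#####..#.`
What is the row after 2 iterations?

.##......#####..#.##

.###.#.#.######.##..
.##......#####..#.##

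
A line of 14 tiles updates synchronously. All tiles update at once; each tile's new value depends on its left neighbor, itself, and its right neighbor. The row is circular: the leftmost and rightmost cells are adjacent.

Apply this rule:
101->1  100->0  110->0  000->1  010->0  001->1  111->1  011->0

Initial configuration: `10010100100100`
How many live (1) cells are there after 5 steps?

step 1: 00101001001001
step 2: 01010010010010
step 3: 10100100100100
step 4: 01001001001001
step 5: 10010010010010
count of 1: 5

5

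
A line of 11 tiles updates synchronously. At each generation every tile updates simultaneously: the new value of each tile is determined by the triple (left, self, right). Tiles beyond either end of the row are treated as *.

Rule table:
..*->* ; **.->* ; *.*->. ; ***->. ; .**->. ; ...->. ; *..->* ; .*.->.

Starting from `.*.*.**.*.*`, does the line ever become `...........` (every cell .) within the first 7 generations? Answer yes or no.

no

generation 1: ......*....
generation 2: *....*.*..*
generation 3: **..*...**.
generation 4: .***.*.*.*.
generation 5: ...*.......
generation 6: *.*.*.....*
generation 7: *....*...*.
generation 7 is *....*...*., still not uniform .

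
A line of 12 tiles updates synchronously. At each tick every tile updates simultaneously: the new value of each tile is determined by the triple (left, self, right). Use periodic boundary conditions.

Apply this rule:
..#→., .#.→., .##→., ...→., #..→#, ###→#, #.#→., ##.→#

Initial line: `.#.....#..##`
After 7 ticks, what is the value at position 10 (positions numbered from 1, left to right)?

.

..#.....#..#
#..#.....#..
.#..#.....#.
..#..#.....#
#..#..#.....
.#..#..#....
..#..#..#...
position 10 holds .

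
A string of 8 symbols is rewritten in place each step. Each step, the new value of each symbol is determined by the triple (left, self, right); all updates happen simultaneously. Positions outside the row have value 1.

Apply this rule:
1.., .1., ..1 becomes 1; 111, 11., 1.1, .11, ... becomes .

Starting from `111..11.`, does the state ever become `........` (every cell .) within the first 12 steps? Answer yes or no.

yes

...11...
1.1..1.1
..1111..
11....11
..1..1..
11111111
........
all cells are . at step 7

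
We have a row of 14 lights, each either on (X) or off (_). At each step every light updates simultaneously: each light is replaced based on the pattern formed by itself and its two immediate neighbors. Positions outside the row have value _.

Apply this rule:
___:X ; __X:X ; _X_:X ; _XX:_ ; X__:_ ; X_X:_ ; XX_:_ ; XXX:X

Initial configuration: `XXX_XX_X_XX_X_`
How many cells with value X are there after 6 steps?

7

_X_____X____X_
XX_XXXXX_XXXX_
____XXX___XX__
XXXX_X__XX___X
_XX__X_X___XXX
X___XX_X_XX_X_
count of X: 7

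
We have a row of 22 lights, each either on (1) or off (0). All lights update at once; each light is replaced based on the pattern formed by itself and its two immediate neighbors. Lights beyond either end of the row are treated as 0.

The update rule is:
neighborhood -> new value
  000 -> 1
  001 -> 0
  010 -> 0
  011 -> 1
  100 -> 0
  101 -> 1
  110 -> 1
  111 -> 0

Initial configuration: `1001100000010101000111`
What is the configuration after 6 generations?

1111011111100010111101

0001101111001010010101
1101111001000100001010
1111001000010001100100
1001000011000101100001
0000011011010011101100
1111011111100010111101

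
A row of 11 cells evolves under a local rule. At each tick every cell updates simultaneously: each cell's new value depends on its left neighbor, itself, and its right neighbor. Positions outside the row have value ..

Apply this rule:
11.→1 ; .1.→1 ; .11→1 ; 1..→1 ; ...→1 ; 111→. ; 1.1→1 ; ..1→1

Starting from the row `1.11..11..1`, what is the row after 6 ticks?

1.........1

11111111111
1.........1
11111111111  (repeats tick 1; period 2)
tick 6: 1.........1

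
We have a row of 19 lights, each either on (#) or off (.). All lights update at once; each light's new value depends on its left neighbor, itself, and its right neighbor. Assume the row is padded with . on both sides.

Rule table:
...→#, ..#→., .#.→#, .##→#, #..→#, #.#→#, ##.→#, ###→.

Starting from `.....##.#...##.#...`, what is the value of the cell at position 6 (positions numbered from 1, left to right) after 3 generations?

generation 1: ####.######.#######
generation 2: #..###....###.....#
generation 3: ##.#.####.#.#####.#
position 6 holds #

#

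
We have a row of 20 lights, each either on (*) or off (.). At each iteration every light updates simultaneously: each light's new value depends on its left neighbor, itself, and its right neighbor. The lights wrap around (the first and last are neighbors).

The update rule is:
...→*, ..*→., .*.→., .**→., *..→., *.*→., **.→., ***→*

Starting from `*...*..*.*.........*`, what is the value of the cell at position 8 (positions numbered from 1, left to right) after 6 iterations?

*

..*........*******..
*...******..*****..*
..*..****....***....
*.....**..**..*..***
..***.............**
...*..***********...
position 8 holds *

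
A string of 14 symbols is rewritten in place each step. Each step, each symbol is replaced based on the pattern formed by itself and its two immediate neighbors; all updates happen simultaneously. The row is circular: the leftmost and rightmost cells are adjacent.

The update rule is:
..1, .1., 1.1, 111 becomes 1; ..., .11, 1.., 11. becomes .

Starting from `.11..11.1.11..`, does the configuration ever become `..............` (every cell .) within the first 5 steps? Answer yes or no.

no

1...1..111....
1..11.1.1....1
..1..1111...1.
.11.1.11...11.
1..111....1...
step 5 is 1..111....1..., still not uniform .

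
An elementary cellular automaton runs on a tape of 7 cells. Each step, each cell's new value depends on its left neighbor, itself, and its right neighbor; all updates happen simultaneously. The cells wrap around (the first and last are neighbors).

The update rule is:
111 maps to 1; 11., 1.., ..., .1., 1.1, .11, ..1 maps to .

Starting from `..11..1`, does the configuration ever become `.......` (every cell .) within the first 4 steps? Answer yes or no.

yes

.......
all cells are . at step 1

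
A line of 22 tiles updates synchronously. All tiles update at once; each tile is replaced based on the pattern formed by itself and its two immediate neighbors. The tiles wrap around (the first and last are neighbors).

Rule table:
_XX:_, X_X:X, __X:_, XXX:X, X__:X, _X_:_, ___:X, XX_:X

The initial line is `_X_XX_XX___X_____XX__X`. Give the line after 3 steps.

__X_X_XX_XXX__XXXX__XX

step 1: X_X_XX_XXX__XXXX__XX__
step 2: _X_X_XX_XXX__XXXX__XX_
step 3: __X_X_XX_XXX__XXXX__XX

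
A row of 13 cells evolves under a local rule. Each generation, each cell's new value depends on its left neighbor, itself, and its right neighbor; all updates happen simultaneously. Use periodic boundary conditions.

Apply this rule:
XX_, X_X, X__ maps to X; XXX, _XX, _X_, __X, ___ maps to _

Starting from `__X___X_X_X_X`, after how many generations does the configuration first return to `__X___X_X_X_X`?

13

X__X___X_X_X_
_X__X___X_X_X
X_X__X___X_X_
_X_X__X___X_X
X_X_X__X___X_
_X_X_X__X___X
X_X_X_X__X___
_X_X_X_X__X__
__X_X_X_X__X_
___X_X_X_X__X
X___X_X_X_X__
_X___X_X_X_X_
__X___X_X_X_X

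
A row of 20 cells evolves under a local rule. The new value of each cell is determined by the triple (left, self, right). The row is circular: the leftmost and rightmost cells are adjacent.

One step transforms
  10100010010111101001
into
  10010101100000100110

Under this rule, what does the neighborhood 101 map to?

At position 1 the neighborhood is 101; the next row has 0 there.

0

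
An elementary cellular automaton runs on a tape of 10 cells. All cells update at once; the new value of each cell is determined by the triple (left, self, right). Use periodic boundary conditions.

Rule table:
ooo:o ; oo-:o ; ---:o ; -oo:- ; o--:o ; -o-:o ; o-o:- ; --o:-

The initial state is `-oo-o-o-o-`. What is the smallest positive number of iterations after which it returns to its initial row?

--o-o-o-oo
o-o-o-o--o
o-o-o-oo--
o-o-o--oo-
o-o-oo--o-
o-o--oo-o-
o-oo--o-o-
o--oo-o-o-
oo--o-o-o-
-oo-o-o-o-

10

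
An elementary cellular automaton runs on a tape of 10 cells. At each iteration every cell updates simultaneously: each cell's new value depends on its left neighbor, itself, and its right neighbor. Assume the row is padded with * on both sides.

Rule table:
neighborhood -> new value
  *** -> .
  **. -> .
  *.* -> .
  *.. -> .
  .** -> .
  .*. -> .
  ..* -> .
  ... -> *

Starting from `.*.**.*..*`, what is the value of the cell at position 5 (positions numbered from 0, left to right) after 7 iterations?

.

..........
.********.
..........  (repeats iteration 1; period 2)
iteration 7: ..........
position 5 holds .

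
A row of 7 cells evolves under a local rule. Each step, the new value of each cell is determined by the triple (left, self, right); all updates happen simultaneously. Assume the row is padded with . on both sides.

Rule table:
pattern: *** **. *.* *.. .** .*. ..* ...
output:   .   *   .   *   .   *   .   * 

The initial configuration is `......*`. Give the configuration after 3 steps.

***.*.*

step 1: *****.*
step 2: ....*.*
step 3: ***.*.*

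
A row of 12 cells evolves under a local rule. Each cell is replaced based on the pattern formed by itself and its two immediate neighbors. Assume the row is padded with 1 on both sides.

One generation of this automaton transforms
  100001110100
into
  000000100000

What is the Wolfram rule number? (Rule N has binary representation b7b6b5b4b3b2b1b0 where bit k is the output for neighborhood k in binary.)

position 6: 111 → 1  (bit 7 = 1)
position 0: 110 → 0  (bit 6 = 0)
position 8: 101 → 0  (bit 5 = 0)
position 1: 100 → 0  (bit 4 = 0)
position 5: 011 → 0  (bit 3 = 0)
position 9: 010 → 0  (bit 2 = 0)
position 4: 001 → 0  (bit 1 = 0)
position 2: 000 → 0  (bit 0 = 0)
bits b7..b0 = 10000000 = 128

128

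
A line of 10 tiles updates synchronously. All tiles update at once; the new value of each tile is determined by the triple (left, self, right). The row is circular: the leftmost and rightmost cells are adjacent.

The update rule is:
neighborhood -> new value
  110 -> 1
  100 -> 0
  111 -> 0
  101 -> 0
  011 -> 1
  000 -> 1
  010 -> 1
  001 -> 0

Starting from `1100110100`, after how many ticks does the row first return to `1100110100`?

1

1100110100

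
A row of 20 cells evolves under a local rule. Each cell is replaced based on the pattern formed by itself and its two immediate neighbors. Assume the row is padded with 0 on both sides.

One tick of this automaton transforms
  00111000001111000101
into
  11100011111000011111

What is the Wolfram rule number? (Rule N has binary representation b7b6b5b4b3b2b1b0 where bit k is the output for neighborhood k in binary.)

position 3: 111 → 0  (bit 7 = 0)
position 4: 110 → 0  (bit 6 = 0)
position 18: 101 → 1  (bit 5 = 1)
position 5: 100 → 0  (bit 4 = 0)
position 2: 011 → 1  (bit 3 = 1)
position 17: 010 → 1  (bit 2 = 1)
position 1: 001 → 1  (bit 1 = 1)
position 0: 000 → 1  (bit 0 = 1)
bits b7..b0 = 00101111 = 47

47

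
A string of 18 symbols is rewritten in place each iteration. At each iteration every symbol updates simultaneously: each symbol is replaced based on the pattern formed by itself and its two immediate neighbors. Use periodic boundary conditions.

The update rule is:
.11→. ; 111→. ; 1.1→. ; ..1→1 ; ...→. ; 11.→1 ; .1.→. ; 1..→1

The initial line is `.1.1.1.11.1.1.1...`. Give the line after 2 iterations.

.1.....1.1....1.11

1.......1......1..
.1.....1.1....1.11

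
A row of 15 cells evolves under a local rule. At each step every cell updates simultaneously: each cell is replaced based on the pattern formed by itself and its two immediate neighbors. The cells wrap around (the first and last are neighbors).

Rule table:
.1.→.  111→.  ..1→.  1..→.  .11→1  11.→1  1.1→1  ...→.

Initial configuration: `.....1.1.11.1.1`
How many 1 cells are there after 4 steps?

4

......1.1111.1.
.......11..11..
.......11..11..  (fixed point — unchanged through step 4)
count of 1: 4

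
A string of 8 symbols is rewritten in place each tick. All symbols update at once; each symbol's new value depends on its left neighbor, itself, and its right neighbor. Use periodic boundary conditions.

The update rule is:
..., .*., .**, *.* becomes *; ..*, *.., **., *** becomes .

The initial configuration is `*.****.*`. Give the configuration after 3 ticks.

*...****

.**...**
**..*.*.
*...****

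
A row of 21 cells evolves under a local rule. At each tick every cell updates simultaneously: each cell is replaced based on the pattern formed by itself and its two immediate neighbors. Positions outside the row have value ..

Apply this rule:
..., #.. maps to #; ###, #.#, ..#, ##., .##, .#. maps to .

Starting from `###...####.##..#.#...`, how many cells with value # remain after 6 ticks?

...##........#....###
##...#######..###....
..##........#....####
#...#######..###.....
.##........#....#####
...#######..###......
count of #: 10

10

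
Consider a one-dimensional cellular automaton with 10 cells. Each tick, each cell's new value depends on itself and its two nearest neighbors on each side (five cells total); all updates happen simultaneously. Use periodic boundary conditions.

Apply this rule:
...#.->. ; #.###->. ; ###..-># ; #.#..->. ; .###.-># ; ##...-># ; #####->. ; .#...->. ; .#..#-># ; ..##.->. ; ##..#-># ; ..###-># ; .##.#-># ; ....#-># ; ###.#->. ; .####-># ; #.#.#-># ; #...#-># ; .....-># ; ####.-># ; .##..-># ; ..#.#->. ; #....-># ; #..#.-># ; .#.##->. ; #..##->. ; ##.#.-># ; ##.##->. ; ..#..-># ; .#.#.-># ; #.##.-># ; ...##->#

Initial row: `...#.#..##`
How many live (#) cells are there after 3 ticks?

6

##..#.#..#
####.#.#.#
#.#.####..
count of #: 6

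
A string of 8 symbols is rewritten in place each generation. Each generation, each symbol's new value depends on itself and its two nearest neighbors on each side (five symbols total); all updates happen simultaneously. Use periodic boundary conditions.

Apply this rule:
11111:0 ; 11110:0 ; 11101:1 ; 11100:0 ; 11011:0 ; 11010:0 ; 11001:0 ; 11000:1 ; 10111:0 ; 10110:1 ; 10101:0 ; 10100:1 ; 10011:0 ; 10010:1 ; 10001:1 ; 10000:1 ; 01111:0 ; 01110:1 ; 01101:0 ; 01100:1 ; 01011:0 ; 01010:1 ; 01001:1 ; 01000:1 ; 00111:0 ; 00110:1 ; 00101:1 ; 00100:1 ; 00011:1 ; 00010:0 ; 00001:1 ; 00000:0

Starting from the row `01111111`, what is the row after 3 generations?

generation 1: 00000001
generation 2: 11000101
generation 3: 10110100

10110100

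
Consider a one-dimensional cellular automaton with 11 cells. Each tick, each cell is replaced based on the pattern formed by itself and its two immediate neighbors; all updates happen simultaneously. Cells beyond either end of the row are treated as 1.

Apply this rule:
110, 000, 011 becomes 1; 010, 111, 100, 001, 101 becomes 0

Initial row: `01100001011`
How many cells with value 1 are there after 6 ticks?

5

01101100010
01101101000
01101100010  (repeats tick 1; period 2)
tick 6: 01101101000
count of 1: 5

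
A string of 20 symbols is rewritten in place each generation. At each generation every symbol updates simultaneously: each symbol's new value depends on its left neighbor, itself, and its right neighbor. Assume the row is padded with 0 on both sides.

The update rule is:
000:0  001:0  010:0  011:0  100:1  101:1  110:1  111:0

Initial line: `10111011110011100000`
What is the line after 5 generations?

01001100011000110000
00100110001100011000
00010011000110001100
00001001100011000110
00000100110001100011

00000100110001100011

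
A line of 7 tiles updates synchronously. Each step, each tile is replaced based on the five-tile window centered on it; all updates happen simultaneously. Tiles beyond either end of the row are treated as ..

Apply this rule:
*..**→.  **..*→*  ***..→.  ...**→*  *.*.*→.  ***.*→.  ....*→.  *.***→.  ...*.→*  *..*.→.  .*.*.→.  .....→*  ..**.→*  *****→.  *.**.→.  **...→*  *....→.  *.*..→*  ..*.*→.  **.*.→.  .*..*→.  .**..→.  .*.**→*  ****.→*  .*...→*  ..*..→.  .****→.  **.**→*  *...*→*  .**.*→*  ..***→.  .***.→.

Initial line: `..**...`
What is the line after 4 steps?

*.*...*

.**.*.*
***...*
...***.
*.*...*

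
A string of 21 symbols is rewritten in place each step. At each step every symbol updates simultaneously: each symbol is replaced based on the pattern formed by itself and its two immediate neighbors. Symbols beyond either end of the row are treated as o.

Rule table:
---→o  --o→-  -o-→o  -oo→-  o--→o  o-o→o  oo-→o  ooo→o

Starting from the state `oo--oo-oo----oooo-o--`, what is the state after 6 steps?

oooooooo--oo-oooo--oo

ooo--oo-oooo--oooooo-
oooo--oo-oooo--oooooo
ooooo--oo-oooo--ooooo
oooooo--oo-oooo--oooo
ooooooo--oo-oooo--ooo
oooooooo--oo-oooo--oo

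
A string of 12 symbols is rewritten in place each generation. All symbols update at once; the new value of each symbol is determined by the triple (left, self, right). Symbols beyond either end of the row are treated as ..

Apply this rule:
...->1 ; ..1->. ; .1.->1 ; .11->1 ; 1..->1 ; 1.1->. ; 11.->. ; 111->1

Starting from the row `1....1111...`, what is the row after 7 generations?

11.1.1.1.1.1

1111.111.111
111..11..11.
11.1.1.1.1.1
1..1.1.1.1.1
11.1.1.1.1.1  (repeats generation 3; period 2)
generation 7: 11.1.1.1.1.1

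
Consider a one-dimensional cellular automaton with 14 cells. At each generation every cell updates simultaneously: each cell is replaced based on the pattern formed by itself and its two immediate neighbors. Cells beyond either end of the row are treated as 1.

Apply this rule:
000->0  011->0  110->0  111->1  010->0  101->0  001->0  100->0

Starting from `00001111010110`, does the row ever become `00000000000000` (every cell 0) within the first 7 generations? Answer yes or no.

00000110000000
00000000000000
all cells are 0 at generation 2

yes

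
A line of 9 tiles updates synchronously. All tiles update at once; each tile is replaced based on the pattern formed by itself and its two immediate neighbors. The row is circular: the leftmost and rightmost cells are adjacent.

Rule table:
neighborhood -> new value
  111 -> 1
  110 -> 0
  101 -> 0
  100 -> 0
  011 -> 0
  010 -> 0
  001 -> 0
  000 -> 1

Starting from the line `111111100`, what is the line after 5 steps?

100100111

011111000
001110011
000100000
110001111
100100111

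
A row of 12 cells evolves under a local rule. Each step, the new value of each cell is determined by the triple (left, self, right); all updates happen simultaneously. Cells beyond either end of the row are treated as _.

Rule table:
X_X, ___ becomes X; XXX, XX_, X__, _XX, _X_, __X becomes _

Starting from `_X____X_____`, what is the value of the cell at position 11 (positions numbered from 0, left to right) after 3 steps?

___XX___XXXX
XX____X_____
___XX___XXXX
position 11 holds X

X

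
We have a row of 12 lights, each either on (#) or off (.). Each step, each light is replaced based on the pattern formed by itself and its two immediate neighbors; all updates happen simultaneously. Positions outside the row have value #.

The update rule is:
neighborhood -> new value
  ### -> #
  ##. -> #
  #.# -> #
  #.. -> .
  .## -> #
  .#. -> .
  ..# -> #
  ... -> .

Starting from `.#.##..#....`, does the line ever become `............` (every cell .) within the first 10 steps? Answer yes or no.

step 1: #.###.#....#
step 2: ######....##
step 3: ######...###
step 4: ######..####
step 5: ######.#####
step 6: ############
step 7: ############  (fixed point — unchanged through step 10)
step 10 is ############, still not uniform .

no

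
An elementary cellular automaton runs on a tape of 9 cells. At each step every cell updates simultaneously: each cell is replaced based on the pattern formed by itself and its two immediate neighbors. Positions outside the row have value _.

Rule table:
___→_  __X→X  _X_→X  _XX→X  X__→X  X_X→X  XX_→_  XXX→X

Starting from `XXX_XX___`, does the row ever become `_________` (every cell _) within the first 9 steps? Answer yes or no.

step 1: XX_XX_X__
step 2: X_XX_XXX_
step 3: XXX_XXX_X
step 4: XX_XXX_XX
step 5: X_XXX_XX_
step 6: XXXX_XX_X
step 7: XXX_XX_XX
step 8: XX_XX_XX_
step 9: X_XX_XX_X
step 9 is X_XX_XX_X, still not uniform _

no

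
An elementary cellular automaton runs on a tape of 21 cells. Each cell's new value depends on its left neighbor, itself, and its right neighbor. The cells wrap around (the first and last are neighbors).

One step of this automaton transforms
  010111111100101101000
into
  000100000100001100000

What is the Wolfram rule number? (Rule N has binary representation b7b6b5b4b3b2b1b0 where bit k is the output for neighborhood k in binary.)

position 4: 111 → 0  (bit 7 = 0)
position 9: 110 → 1  (bit 6 = 1)
position 2: 101 → 0  (bit 5 = 0)
position 10: 100 → 0  (bit 4 = 0)
position 3: 011 → 1  (bit 3 = 1)
position 1: 010 → 0  (bit 2 = 0)
position 0: 001 → 0  (bit 1 = 0)
position 19: 000 → 0  (bit 0 = 0)
bits b7..b0 = 01001000 = 72

72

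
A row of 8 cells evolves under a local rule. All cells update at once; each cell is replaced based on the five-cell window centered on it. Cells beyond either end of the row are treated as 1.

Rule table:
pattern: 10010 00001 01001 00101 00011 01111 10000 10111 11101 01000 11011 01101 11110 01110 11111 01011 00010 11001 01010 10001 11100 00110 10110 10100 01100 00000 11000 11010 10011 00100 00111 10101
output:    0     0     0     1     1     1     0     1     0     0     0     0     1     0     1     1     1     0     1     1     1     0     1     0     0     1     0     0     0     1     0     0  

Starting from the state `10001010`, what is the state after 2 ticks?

00111001

10111101
00111001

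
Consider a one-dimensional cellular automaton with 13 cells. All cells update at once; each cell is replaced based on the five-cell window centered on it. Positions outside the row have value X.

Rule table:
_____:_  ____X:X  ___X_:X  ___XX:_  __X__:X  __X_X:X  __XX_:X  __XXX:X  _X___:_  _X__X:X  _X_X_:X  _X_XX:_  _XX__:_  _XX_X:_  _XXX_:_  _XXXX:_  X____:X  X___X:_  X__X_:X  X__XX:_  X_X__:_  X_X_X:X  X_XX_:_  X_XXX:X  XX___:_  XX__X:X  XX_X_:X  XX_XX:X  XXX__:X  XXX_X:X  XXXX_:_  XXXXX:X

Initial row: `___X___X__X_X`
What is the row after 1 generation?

__XX__XXXXX_X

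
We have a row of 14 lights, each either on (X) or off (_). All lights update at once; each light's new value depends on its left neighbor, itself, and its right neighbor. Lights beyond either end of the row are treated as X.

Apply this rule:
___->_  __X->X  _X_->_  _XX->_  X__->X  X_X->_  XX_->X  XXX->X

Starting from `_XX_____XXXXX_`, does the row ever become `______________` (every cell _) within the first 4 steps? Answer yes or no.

no

__XX___X_XXXX_
XX_XX_X___XXX_
XX__X__X_X_XX_
XXXX_XX_____X_
step 4 is XXXX_XX_____X_, still not uniform _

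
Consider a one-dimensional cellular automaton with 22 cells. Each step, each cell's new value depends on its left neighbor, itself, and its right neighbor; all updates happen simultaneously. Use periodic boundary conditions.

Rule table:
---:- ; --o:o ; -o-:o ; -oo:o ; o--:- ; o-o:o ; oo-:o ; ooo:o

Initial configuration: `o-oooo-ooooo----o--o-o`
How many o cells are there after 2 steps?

20

step 1: oooooooooooo---oo-oooo
step 2: oooooooooooo--oooooooo
count of o: 20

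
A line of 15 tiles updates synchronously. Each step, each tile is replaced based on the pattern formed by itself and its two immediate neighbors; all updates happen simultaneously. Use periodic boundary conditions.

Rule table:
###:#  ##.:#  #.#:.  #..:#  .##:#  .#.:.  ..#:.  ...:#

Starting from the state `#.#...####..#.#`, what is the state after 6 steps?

##.##.#######.#

#..##.#####...#
##.##.#######.#
##.##.#######.#  (fixed point — unchanged through step 6)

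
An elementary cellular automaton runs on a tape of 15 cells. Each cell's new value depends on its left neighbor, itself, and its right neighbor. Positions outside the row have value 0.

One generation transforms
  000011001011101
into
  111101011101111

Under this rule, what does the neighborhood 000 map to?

1

At position 0 the neighborhood is 000; the next row has 1 there.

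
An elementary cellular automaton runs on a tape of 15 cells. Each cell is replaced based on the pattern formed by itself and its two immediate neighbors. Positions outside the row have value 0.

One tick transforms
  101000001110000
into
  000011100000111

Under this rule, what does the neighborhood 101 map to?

0

At position 1 the neighborhood is 101; the next row has 0 there.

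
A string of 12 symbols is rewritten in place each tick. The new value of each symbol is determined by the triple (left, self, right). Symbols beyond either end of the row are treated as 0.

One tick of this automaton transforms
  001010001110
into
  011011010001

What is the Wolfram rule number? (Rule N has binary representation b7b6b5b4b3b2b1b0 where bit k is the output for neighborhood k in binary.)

22

position 9: 111 → 0  (bit 7 = 0)
position 10: 110 → 0  (bit 6 = 0)
position 3: 101 → 0  (bit 5 = 0)
position 5: 100 → 1  (bit 4 = 1)
position 8: 011 → 0  (bit 3 = 0)
position 2: 010 → 1  (bit 2 = 1)
position 1: 001 → 1  (bit 1 = 1)
position 0: 000 → 0  (bit 0 = 0)
bits b7..b0 = 00010110 = 22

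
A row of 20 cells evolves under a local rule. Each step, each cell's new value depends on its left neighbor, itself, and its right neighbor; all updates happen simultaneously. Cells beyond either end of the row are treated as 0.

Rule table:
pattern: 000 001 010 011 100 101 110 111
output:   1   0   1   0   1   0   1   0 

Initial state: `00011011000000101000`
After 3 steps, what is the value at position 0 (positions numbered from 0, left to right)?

0

step 1: 11001001111110101111
step 2: 01101100000010100001
step 3: 00100111111010111101
position 0 holds 0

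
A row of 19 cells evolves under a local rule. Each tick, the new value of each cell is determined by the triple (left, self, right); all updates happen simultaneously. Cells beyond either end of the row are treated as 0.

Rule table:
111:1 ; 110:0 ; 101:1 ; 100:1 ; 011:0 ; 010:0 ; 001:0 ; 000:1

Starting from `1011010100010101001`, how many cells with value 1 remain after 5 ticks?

0100101011001010100
0010010100100101011
1001001010010010100
0100100101001001011
0010010010100100100
count of 1: 6

6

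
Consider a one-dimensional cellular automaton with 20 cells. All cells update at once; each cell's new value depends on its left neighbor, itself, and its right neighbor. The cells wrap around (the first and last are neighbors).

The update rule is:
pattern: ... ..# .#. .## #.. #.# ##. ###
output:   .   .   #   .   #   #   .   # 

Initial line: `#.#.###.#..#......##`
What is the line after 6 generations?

generation 1: .###.#.###.##......#
generation 2: #.#.###.#.#..#.....#
generation 3: .###.#.#####.##.....
generation 4: ..#.###.###.#..#....
generation 5: ..##.#.#.#.###.##...
generation 6: ....#######.#.#..#..

....#######.#.#..#..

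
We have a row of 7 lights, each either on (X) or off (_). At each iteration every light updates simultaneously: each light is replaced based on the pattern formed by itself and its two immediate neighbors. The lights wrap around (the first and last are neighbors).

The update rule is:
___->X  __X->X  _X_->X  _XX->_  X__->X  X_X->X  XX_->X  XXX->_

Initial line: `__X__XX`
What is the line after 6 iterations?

__XX___

iteration 1: XXXXX_X
iteration 2: ____XX_
iteration 3: XXXX_XX
iteration 4: ___XX__
iteration 5: XXX_XXX
iteration 6: __XX___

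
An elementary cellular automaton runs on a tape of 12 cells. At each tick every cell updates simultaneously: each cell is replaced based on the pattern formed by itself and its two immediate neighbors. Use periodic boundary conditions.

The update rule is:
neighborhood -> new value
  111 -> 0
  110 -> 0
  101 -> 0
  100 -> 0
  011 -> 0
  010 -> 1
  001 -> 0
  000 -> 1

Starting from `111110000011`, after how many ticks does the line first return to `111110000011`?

2

000000111000
111110000011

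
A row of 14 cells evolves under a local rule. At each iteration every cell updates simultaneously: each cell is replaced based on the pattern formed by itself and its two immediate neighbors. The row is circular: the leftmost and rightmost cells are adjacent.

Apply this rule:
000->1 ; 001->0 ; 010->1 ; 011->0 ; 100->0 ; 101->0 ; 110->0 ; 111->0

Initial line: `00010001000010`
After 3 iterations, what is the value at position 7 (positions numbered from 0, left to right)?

1

11010101011010
00010101000010
11010101011010
position 7 holds 1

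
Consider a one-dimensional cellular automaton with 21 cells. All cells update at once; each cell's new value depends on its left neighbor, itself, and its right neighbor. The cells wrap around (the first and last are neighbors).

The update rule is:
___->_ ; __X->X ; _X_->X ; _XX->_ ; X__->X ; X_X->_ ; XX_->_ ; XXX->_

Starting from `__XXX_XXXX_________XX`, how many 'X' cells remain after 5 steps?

8

step 1: XX________X_______X__
step 2: __X______XXX_____XXXX
step 3: XXXX____X___X___X____
step 4: ____X__XXX_XXX_XXX__X
step 5: X__XXXX___________XXX
count of X: 8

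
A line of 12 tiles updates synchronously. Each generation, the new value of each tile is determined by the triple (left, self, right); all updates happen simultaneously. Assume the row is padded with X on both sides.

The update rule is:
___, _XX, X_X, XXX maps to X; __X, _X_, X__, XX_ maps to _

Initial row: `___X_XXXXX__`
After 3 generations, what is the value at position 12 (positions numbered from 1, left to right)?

X

_X__XXXXX___
X___XXXX__X_
__X_XXX____X
position 12 holds X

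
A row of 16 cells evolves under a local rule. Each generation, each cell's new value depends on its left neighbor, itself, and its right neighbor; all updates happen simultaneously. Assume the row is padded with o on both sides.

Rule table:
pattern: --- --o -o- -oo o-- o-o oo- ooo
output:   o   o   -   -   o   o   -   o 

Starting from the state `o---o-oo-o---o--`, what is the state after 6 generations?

-ooo-o--o-ooo-oo
o-o-o-oo-o-o-o-o
-o-o-o--o-o-o-o-
o-o-o-oo-o-o-o-o  (repeats generation 2; period 2)
generation 6: o-o-o-oo-o-o-o-o

o-o-o-oo-o-o-o-o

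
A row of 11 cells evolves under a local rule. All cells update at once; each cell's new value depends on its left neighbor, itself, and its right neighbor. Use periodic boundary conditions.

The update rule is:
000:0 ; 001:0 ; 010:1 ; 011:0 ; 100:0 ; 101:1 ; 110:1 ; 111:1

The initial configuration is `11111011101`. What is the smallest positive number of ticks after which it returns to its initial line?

11

11111101110
01111110111
10111111011
11011111101
11101111110
01110111111
10111011111
11011101111
11101110111
11110111011
11111011101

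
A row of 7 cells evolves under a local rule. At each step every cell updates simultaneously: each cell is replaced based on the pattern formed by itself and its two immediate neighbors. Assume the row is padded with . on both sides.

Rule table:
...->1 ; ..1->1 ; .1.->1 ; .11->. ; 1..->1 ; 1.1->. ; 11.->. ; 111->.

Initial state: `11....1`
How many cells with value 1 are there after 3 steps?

..11111
11.....
..11111
count of 1: 5

5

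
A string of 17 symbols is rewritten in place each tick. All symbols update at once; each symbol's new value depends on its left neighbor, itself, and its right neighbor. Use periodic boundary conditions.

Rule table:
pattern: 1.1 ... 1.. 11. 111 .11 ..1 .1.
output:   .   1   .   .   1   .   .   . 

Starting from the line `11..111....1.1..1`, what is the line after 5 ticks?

1......1..11...11

1....1..11.......
..11.......11111.
1....11111..111..
..11..111....1...
1......1..11...11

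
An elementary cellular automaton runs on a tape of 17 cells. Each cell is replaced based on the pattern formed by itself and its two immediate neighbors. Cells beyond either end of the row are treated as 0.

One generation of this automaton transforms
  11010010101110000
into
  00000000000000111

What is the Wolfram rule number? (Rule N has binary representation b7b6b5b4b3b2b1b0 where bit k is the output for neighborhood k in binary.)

1

position 11: 111 → 0  (bit 7 = 0)
position 1: 110 → 0  (bit 6 = 0)
position 2: 101 → 0  (bit 5 = 0)
position 4: 100 → 0  (bit 4 = 0)
position 0: 011 → 0  (bit 3 = 0)
position 3: 010 → 0  (bit 2 = 0)
position 5: 001 → 0  (bit 1 = 0)
position 14: 000 → 1  (bit 0 = 1)
bits b7..b0 = 00000001 = 1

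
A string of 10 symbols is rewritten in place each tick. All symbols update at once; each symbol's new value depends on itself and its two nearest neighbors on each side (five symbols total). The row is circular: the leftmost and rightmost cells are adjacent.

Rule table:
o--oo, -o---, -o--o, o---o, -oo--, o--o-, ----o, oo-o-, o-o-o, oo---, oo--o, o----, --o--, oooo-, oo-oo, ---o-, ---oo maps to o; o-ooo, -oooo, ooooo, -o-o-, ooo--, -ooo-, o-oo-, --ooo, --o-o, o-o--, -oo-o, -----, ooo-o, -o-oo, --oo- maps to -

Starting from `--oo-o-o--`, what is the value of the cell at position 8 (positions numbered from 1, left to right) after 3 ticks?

-

tick 1: oo--oo--oo
tick 2: o-oo-ooo--
tick 3: ----o---oo
position 8 holds -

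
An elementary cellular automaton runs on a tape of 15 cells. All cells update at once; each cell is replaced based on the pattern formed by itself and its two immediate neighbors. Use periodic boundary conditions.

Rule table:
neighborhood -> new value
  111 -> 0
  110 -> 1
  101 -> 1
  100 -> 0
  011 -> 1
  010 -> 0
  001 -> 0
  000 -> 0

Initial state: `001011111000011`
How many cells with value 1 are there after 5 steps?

4

000110001000011
000110000000011
000110000000011  (fixed point — unchanged through step 5)
count of 1: 4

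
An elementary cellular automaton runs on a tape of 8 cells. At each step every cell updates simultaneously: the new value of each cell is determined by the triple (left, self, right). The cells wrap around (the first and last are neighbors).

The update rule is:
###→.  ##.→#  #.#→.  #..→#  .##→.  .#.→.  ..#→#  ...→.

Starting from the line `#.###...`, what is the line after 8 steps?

step 1: ....##.#
step 2: #..#.#..
step 3: .##...##
step 4: ..##.#.#
step 5: ##.#....
step 6: .#..#..#
step 7: ..##.##.
step 8: .#.#..##

.#.#..##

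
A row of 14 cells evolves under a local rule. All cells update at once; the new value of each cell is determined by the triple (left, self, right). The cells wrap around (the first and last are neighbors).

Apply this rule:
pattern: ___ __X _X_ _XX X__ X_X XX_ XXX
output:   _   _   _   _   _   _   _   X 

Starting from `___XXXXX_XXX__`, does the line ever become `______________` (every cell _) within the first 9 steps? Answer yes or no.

yes

step 1: ____XXX___X___
step 2: _____X________
step 3: ______________
all cells are _ at step 3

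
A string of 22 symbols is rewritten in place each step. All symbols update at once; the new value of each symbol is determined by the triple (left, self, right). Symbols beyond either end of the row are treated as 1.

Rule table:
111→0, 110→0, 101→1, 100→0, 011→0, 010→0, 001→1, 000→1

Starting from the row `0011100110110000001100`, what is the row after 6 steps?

0010011100100110000010

0100001001000111110001
1001110010011000000110
0010000100100011111001
0100111001001100000010
1001000010010001111101
0010011100100110000010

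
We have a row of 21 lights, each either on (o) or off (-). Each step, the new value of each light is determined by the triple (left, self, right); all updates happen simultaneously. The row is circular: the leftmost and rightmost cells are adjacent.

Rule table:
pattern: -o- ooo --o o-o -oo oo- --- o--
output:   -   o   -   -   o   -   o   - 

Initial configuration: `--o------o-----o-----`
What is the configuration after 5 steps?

oo-----oo--o-oo--o---

o---oooo---ooo---oooo
--o-ooo--o-oo--o-oooo
----oo-----o-----ooo-
ooo-o--ooo---ooo-oo--
oo-----oo--o-oo--o---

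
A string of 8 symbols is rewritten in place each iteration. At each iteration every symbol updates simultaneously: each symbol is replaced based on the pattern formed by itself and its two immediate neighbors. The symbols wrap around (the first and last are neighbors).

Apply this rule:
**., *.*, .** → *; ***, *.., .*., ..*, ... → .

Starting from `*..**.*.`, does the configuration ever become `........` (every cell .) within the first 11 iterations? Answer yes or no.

yes

iteration 1: ...***.*
iteration 2: ...*.**.
iteration 3: ....***.
iteration 4: ....*.*.
iteration 5: .....*..
iteration 6: ........
all cells are . at iteration 6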